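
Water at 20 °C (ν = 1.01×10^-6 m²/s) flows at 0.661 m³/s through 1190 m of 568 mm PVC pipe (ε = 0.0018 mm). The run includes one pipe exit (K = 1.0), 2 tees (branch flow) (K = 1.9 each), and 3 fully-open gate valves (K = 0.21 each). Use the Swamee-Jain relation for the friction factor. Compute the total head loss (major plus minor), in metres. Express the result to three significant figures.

V = 4Q/(πD²) = 2.609 m/s; V²/2g = 0.3468 m
Re = 1.47×10^6, ε/D = 3.17×10^-6 → f = 0.01099 (Swamee-Jain)
Major: h_f = f(L/D)·V²/2g = 0.01099·2095·0.3468 = 7.989 m
Minor: ΣK = 5.43; h_m = ΣK·V²/2g = 1.883 m
Total H_L = 7.989 + 1.883 = 9.873 m

H_L ≈ 9.87 m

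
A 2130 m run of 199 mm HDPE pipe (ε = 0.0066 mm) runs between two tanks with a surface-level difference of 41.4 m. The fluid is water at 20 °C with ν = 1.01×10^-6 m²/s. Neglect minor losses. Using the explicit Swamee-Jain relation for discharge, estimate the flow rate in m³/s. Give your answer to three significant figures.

Q ≈ 0.0730 m³/s

Swamee-Jain (Type II): Q = -0.965·√(gD⁵h_f/L)·ln[ε/(3.7D) + √(3.17ν²L/(gD³h_f))]
√(gD⁵h_f/L) = √(9.81·0.199⁵·41.4/2130) = 0.007714
ε/(3.7D) = 8.96×10^-6; √(3.17ν²L/(gD³h_f)) = 4.64×10^-5
Q = -0.965·0.007714·ln(5.535×10^-5) = 0.07296 m³/s
Check: V = 2.35 m/s, Re = 4.62×10^5, f = 0.01376, h_f = 41.3 m ≈ 41.4 m ✓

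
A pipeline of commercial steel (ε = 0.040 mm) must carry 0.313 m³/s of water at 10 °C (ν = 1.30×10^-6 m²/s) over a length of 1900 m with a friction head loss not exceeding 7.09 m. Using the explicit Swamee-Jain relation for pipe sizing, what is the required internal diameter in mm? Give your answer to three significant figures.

Swamee-Jain (Type III): D = 0.66·[ε^1.25·(LQ²/(gh_f))^4.75 + ν·Q^9.4·(L/(gh_f))^5.2]^0.04
LQ²/(gh_f) = 2.676; L/(gh_f) = 27.32
Term 1 = ε^1.25·(…)^4.75 = 3.41×10^-4; Term 2 = ν·Q^9.4·(…)^5.2 = 6.94×10^-4
D = 0.66·(3.41×10^-4 + 6.94×10^-4)^0.04 = 0.5014 m = 501 mm
Check: V = 1.59 m/s, Re = 6.11×10^5, f = 0.01389, h_f = 6.74 m ≈ 7.09 m ✓

D ≈ 501 mm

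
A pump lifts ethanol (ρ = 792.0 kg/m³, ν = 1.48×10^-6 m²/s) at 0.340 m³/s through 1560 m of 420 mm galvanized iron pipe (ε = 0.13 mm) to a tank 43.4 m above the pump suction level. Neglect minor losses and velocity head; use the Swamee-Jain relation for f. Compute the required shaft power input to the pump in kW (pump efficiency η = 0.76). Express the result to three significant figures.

P_shaft ≈ 215 kW

V = 4Q/(πD²) = 2.454 m/s; Re = 6.96×10^5; ε/D = 3.10×10^-4; f = 0.01612
h_f = f(L/D)V²/2g = 18.38 m
Total head H = z + h_f = 43.4 + 18.38 = 61.78 m
P_hyd = ρgQH = 792.0·9.81·0.340·61.78 = 163.2 kW
P_shaft = P_hyd/η = 163.2/0.76 = 214.7 kW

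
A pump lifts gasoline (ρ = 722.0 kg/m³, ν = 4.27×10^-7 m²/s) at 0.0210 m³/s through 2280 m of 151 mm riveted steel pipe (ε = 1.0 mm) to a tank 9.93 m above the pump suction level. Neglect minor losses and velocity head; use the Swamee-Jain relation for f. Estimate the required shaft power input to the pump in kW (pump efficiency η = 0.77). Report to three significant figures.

P_shaft ≈ 8.75 kW

V = 4Q/(πD²) = 1.173 m/s; Re = 4.15×10^5; ε/D = 0.00662; f = 0.03342
h_f = f(L/D)V²/2g = 35.37 m
Total head H = z + h_f = 9.93 + 35.37 = 45.30 m
P_hyd = ρgQH = 722.0·9.81·0.0210·45.30 = 6.737 kW
P_shaft = P_hyd/η = 6.737/0.77 = 8.750 kW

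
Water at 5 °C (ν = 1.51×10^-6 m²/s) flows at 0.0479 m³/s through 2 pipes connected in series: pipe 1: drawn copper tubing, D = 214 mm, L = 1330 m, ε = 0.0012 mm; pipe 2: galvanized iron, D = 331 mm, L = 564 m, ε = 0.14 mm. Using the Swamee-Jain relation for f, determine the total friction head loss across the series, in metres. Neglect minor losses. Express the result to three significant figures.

Pipe 1: V = 1.332 m/s, Re = 1.89×10^5, ε/D = 5.61×10^-6, f = 0.01576, h_1 = f(L/D)V²/2g = 8.853 m
Pipe 2: V = 0.5567 m/s, Re = 1.22×10^5, ε/D = 4.23×10^-4, f = 0.01956, h_2 = f(L/D)V²/2g = 0.5264 m
Series → Q common, losses add: H = Σh = 9.380 m

H ≈ 9.38 m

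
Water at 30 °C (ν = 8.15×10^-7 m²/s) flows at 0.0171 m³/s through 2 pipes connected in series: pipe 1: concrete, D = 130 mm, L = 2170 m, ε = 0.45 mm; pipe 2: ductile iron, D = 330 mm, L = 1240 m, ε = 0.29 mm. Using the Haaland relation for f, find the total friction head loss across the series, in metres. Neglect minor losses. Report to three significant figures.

Pipe 1: V = 1.288 m/s, Re = 2.05×10^5, ε/D = 0.00346, f = 0.02784, h_1 = f(L/D)V²/2g = 39.31 m
Pipe 2: V = 0.1999 m/s, Re = 8.10×10^4, ε/D = 8.79×10^-4, f = 0.02201, h_2 = f(L/D)V²/2g = 0.1685 m
Series → Q common, losses add: H = Σh = 39.48 m

H ≈ 39.5 m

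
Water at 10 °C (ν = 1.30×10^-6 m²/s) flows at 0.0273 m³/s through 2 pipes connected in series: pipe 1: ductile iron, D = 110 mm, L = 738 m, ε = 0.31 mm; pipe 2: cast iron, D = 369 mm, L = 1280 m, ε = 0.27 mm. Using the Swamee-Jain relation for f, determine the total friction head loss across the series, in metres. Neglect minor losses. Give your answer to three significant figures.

H ≈ 74.9 m

Pipe 1: V = 2.873 m/s, Re = 2.43×10^5, ε/D = 0.00282, f = 0.02646, h_1 = f(L/D)V²/2g = 74.66 m
Pipe 2: V = 0.2553 m/s, Re = 7.25×10^4, ε/D = 7.32×10^-4, f = 0.02219, h_2 = f(L/D)V²/2g = 0.2557 m
Series → Q common, losses add: H = Σh = 74.91 m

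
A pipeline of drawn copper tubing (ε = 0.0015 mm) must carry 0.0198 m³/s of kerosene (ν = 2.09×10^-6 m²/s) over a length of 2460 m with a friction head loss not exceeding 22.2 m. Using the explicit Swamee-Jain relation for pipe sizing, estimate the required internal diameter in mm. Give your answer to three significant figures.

D ≈ 148 mm

Swamee-Jain (Type III): D = 0.66·[ε^1.25·(LQ²/(gh_f))^4.75 + ν·Q^9.4·(L/(gh_f))^5.2]^0.04
LQ²/(gh_f) = 0.004428; L/(gh_f) = 11.30
Term 1 = ε^1.25·(…)^4.75 = 3.47×10^-19; Term 2 = ν·Q^9.4·(…)^5.2 = 6.08×10^-17
D = 0.66·(3.47×10^-19 + 6.08×10^-17)^0.04 = 0.1483 m = 148 mm
Check: V = 1.15 m/s, Re = 8.14×10^4, f = 0.01871, h_f = 20.8 m ≈ 22.2 m ✓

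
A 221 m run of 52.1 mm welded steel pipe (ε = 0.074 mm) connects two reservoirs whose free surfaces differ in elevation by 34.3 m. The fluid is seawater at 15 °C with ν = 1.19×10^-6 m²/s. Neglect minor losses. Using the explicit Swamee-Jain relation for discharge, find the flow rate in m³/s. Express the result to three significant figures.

Q ≈ 0.00557 m³/s

Swamee-Jain (Type II): Q = -0.965·√(gD⁵h_f/L)·ln[ε/(3.7D) + √(3.17ν²L/(gD³h_f))]
√(gD⁵h_f/L) = √(9.81·0.0521⁵·34.3/221) = 7.645×10^-4
ε/(3.7D) = 3.84×10^-4; √(3.17ν²L/(gD³h_f)) = 1.44×10^-4
Q = -0.965·7.645×10^-4·ln(5.283×10^-4) = 0.005567 m³/s
Check: V = 2.61 m/s, Re = 1.14×10^5, f = 0.02347, h_f = 34.6 m ≈ 34.3 m ✓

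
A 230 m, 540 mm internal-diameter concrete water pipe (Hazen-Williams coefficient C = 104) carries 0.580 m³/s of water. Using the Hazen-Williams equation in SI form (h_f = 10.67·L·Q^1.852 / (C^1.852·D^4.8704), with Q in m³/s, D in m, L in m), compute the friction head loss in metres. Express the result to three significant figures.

h_f = 10.67·230·0.580^1.852 / (104^1.852·0.540^4.8704) = 3.308 m

h_f ≈ 3.31 m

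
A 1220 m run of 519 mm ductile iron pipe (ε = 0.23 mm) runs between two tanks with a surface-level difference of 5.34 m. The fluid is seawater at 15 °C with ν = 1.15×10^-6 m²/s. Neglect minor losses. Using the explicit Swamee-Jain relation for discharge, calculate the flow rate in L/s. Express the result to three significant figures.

Swamee-Jain (Type II): Q = -0.965·√(gD⁵h_f/L)·ln[ε/(3.7D) + √(3.17ν²L/(gD³h_f))]
√(gD⁵h_f/L) = √(9.81·0.519⁵·5.34/1220) = 0.04021
ε/(3.7D) = 1.20×10^-4; √(3.17ν²L/(gD³h_f)) = 2.64×10^-5
Q = -0.965·0.04021·ln(1.462×10^-4) = 0.3427 m³/s
Check: V = 1.62 m/s, Re = 7.31×10^5, f = 0.01710, h_f = 5.37 m ≈ 5.34 m ✓

Q ≈ 343 L/s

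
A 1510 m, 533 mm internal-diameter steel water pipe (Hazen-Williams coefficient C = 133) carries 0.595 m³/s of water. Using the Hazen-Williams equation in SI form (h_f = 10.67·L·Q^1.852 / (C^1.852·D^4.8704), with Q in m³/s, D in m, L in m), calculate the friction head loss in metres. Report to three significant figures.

h_f ≈ 15.4 m

h_f = 10.67·1510·0.595^1.852 / (133^1.852·0.533^4.8704) = 15.39 m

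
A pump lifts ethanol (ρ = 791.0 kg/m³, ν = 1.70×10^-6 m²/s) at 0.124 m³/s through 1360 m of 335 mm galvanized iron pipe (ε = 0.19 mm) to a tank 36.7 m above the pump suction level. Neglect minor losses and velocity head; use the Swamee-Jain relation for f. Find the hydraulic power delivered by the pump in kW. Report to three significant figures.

P_hyd ≈ 42.7 kW

V = 4Q/(πD²) = 1.407 m/s; Re = 2.77×10^5; ε/D = 5.67×10^-4; f = 0.01880
h_f = f(L/D)V²/2g = 7.700 m
Total head H = z + h_f = 36.7 + 7.700 = 44.40 m
P_hyd = ρgQH = 791.0·9.81·0.124·44.40 = 42.72 kW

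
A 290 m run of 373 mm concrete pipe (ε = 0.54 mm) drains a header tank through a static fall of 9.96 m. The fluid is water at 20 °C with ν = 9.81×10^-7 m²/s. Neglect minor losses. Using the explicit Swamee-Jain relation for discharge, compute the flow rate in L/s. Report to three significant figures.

Swamee-Jain (Type II): Q = -0.965·√(gD⁵h_f/L)·ln[ε/(3.7D) + √(3.17ν²L/(gD³h_f))]
√(gD⁵h_f/L) = √(9.81·0.373⁵·9.96/290) = 0.04932
ε/(3.7D) = 3.91×10^-4; √(3.17ν²L/(gD³h_f)) = 1.32×10^-5
Q = -0.965·0.04932·ln(4.045×10^-4) = 0.3719 m³/s
Check: V = 3.40 m/s, Re = 1.29×10^6, f = 0.02178, h_f = 10.00 m ≈ 9.96 m ✓

Q ≈ 372 L/s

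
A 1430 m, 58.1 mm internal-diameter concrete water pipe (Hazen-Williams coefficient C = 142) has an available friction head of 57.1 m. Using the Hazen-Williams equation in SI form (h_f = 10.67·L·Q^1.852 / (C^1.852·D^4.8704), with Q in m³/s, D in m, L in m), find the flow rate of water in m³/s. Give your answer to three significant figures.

Rearranging: Q = [h_f·C^1.852·D^4.8704 / (10.67·L)]^(1/1.852)
Q = [57.1·142^1.852·0.0581^4.8704 / (10.67·1430)]^0.540 = 0.003908 m³/s

Q ≈ 0.00391 m³/s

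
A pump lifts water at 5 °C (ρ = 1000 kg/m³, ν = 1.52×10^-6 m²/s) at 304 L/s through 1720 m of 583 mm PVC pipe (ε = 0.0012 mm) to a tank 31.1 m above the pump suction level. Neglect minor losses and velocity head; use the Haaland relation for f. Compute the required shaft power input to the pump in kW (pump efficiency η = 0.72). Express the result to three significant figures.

P_shaft ≈ 140 kW

V = 4Q/(πD²) = 1.139 m/s; Re = 4.37×10^5; ε/D = 2.06×10^-6; f = 0.01341
h_f = f(L/D)V²/2g = 2.614 m
Total head H = z + h_f = 31.1 + 2.614 = 33.71 m
P_hyd = ρgQH = 1000·9.81·0.304·33.71 = 100.5 kW
P_shaft = P_hyd/η = 100.5/0.72 = 139.6 kW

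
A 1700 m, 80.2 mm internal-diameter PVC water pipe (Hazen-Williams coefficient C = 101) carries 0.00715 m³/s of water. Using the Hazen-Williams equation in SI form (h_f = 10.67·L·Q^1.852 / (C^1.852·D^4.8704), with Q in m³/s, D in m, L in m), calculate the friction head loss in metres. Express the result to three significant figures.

h_f ≈ 81.3 m

h_f = 10.67·1700·0.00715^1.852 / (101^1.852·0.0802^4.8704) = 81.26 m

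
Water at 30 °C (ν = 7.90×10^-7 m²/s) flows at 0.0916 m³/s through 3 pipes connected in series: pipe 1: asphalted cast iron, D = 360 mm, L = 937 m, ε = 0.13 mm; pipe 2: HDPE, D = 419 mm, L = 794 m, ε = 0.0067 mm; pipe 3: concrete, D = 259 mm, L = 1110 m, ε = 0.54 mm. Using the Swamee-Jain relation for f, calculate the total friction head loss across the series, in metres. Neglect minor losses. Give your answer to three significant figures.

Pipe 1: V = 0.8999 m/s, Re = 4.10×10^5, ε/D = 3.61×10^-4, f = 0.01706, h_1 = f(L/D)V²/2g = 1.833 m
Pipe 2: V = 0.6643 m/s, Re = 3.52×10^5, ε/D = 1.60×10^-5, f = 0.01416, h_2 = f(L/D)V²/2g = 0.6034 m
Pipe 3: V = 1.739 m/s, Re = 5.70×10^5, ε/D = 0.00208, f = 0.02410, h_3 = f(L/D)V²/2g = 15.91 m
Series → Q common, losses add: H = Σh = 18.35 m

H ≈ 18.3 m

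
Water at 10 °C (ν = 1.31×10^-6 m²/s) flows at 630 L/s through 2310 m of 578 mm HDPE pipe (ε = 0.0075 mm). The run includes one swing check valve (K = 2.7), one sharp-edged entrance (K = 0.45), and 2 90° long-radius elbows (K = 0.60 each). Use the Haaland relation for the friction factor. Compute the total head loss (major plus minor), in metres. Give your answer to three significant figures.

V = 4Q/(πD²) = 2.401 m/s; V²/2g = 0.2938 m
Re = 1.06×10^6, ε/D = 1.30×10^-5 → f = 0.01172 (Haaland)
Major: h_f = f(L/D)·V²/2g = 0.01172·3997·0.2938 = 13.77 m
Minor: ΣK = 4.35; h_m = ΣK·V²/2g = 1.278 m
Total H_L = 13.77 + 1.278 = 15.04 m

H_L ≈ 15.0 m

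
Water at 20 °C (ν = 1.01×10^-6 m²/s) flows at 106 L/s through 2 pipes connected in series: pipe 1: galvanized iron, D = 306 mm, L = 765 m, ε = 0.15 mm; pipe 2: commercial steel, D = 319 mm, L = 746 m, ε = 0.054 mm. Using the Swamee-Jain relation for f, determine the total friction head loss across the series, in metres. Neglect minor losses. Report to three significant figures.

H ≈ 7.97 m

Pipe 1: V = 1.441 m/s, Re = 4.37×10^5, ε/D = 4.90×10^-4, f = 0.01784, h_1 = f(L/D)V²/2g = 4.723 m
Pipe 2: V = 1.326 m/s, Re = 4.19×10^5, ε/D = 1.69×10^-4, f = 0.01548, h_2 = f(L/D)V²/2g = 3.245 m
Series → Q common, losses add: H = Σh = 7.969 m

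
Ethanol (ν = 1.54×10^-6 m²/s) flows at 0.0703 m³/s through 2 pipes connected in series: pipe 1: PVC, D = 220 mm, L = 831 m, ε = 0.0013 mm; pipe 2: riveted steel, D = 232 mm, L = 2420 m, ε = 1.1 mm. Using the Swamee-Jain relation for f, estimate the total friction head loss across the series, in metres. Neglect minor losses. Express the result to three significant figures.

H ≈ 54.5 m

Pipe 1: V = 1.849 m/s, Re = 2.64×10^5, ε/D = 5.91×10^-6, f = 0.01479, h_1 = f(L/D)V²/2g = 9.737 m
Pipe 2: V = 1.663 m/s, Re = 2.51×10^5, ε/D = 0.00474, f = 0.03043, h_2 = f(L/D)V²/2g = 44.74 m
Series → Q common, losses add: H = Σh = 54.48 m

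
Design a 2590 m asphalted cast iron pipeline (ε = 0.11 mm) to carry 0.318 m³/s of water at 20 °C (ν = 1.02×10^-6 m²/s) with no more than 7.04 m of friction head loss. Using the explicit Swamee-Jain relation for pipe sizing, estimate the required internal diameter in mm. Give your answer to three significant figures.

D ≈ 548 mm

Swamee-Jain (Type III): D = 0.66·[ε^1.25·(LQ²/(gh_f))^4.75 + ν·Q^9.4·(L/(gh_f))^5.2]^0.04
LQ²/(gh_f) = 3.792; L/(gh_f) = 37.50
Term 1 = ε^1.25·(…)^4.75 = 0.00633; Term 2 = ν·Q^9.4·(…)^5.2 = 0.00328
D = 0.66·(0.00633 + 0.00328)^0.04 = 0.5481 m = 548 mm
Check: V = 1.35 m/s, Re = 7.24×10^5, f = 0.01508, h_f = 6.60 m ≈ 7.04 m ✓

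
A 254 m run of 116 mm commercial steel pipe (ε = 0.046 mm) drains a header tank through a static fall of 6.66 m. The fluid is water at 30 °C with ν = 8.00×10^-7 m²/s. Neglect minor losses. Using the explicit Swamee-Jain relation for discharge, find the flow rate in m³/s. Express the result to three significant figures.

Q ≈ 0.0194 m³/s

Swamee-Jain (Type II): Q = -0.965·√(gD⁵h_f/L)·ln[ε/(3.7D) + √(3.17ν²L/(gD³h_f))]
√(gD⁵h_f/L) = √(9.81·0.116⁵·6.66/254) = 0.002324
ε/(3.7D) = 1.07×10^-4; √(3.17ν²L/(gD³h_f)) = 7.11×10^-5
Q = -0.965·0.002324·ln(1.783×10^-4) = 0.01936 m³/s
Check: V = 1.83 m/s, Re = 2.66×10^5, f = 0.01789, h_f = 6.70 m ≈ 6.66 m ✓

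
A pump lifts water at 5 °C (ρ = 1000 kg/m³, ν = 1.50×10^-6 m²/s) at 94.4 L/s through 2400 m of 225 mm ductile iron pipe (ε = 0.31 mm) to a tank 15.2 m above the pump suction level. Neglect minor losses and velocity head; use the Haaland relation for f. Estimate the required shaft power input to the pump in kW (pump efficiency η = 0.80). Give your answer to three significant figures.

V = 4Q/(πD²) = 2.374 m/s; Re = 3.56×10^5; ε/D = 0.00138; f = 0.02188
h_f = f(L/D)V²/2g = 67.07 m
Total head H = z + h_f = 15.2 + 67.07 = 82.27 m
P_hyd = ρgQH = 1000·9.81·0.0944·82.27 = 76.18 kW
P_shaft = P_hyd/η = 76.18/0.80 = 95.23 kW

P_shaft ≈ 95.2 kW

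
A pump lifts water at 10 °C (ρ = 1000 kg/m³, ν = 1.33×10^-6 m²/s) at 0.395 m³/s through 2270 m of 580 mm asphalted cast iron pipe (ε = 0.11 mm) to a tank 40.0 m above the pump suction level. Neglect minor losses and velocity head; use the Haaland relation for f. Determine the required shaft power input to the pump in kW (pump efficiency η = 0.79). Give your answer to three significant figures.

V = 4Q/(πD²) = 1.495 m/s; Re = 6.52×10^5; ε/D = 1.90×10^-4; f = 0.01488
h_f = f(L/D)V²/2g = 6.633 m
Total head H = z + h_f = 40.0 + 6.633 = 46.63 m
P_hyd = ρgQH = 1000·9.81·0.395·46.63 = 180.7 kW
P_shaft = P_hyd/η = 180.7/0.79 = 228.7 kW

P_shaft ≈ 229 kW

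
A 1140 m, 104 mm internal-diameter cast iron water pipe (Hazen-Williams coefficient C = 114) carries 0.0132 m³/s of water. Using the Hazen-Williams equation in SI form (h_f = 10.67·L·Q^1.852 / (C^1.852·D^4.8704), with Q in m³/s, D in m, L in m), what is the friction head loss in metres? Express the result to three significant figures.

h_f = 10.67·1140·0.0132^1.852 / (114^1.852·0.104^4.8704) = 38.23 m

h_f ≈ 38.2 m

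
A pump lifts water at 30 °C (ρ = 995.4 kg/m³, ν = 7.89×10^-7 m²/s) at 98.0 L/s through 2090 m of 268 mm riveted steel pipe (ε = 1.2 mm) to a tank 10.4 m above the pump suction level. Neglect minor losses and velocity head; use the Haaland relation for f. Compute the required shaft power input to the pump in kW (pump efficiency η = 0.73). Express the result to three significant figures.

V = 4Q/(πD²) = 1.737 m/s; Re = 5.90×10^5; ε/D = 0.00448; f = 0.02960
h_f = f(L/D)V²/2g = 35.50 m
Total head H = z + h_f = 10.4 + 35.50 = 45.90 m
P_hyd = ρgQH = 995.4·9.81·0.0980·45.90 = 43.93 kW
P_shaft = P_hyd/η = 43.93/0.73 = 60.18 kW

P_shaft ≈ 60.2 kW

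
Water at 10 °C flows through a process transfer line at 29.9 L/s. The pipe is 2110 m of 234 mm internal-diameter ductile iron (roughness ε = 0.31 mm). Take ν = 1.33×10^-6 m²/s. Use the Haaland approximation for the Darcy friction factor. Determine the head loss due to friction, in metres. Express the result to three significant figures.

h_f ≈ 5.05 m

V = 4Q/(πD²) = 4·0.0299/(π·0.234²) = 0.6953 m/s
Re = VD/ν = 0.6953·0.234/1.33×10^-6 = 1.22×10^5 → turbulent
ε/D = 0.31/234 = 0.00132
Haaland: f = 0.02271
h_f = f(L/D)V²/(2g) = 0.02271·(2110/0.234)·0.6953²/(2·9.81) = 5.046 m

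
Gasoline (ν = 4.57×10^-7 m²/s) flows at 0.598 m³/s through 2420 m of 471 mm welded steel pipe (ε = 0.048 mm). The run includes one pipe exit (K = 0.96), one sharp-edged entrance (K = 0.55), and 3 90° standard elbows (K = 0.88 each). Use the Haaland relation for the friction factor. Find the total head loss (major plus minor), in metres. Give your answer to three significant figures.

V = 4Q/(πD²) = 3.432 m/s; V²/2g = 0.6004 m
Re = 3.54×10^6, ε/D = 1.02×10^-4 → f = 0.01248 (Haaland)
Major: h_f = f(L/D)·V²/2g = 0.01248·5138·0.6004 = 38.49 m
Minor: ΣK = 4.15; h_m = ΣK·V²/2g = 2.492 m
Total H_L = 38.49 + 2.492 = 40.98 m

H_L ≈ 41.0 m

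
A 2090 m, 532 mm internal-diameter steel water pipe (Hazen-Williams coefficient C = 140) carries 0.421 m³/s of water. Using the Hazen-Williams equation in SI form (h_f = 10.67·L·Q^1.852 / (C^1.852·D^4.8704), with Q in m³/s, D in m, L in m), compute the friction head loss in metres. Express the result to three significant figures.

h_f ≈ 10.3 m

h_f = 10.67·2090·0.421^1.852 / (140^1.852·0.532^4.8704) = 10.30 m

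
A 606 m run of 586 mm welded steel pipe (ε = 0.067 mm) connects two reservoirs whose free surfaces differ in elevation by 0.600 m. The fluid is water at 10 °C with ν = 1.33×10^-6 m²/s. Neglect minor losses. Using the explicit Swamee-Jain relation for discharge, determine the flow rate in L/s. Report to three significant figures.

Swamee-Jain (Type II): Q = -0.965·√(gD⁵h_f/L)·ln[ε/(3.7D) + √(3.17ν²L/(gD³h_f))]
√(gD⁵h_f/L) = √(9.81·0.586⁵·0.600/606) = 0.02591
ε/(3.7D) = 3.09×10^-5; √(3.17ν²L/(gD³h_f)) = 5.36×10^-5
Q = -0.965·0.02591·ln(8.446×10^-5) = 0.2345 m³/s
Check: V = 0.869 m/s, Re = 3.83×10^5, f = 0.01509, h_f = 0.601 m ≈ 0.600 m ✓

Q ≈ 234 L/s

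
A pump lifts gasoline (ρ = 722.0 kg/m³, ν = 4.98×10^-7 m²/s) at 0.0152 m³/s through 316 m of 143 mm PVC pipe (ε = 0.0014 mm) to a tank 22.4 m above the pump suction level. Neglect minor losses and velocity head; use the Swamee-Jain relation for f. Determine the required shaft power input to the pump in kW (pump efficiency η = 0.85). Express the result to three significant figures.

P_shaft ≈ 3.03 kW

V = 4Q/(πD²) = 0.9464 m/s; Re = 2.72×10^5; ε/D = 9.79×10^-6; f = 0.01475
h_f = f(L/D)V²/2g = 1.488 m
Total head H = z + h_f = 22.4 + 1.488 = 23.89 m
P_hyd = ρgQH = 722.0·9.81·0.0152·23.89 = 2.572 kW
P_shaft = P_hyd/η = 2.572/0.85 = 3.026 kW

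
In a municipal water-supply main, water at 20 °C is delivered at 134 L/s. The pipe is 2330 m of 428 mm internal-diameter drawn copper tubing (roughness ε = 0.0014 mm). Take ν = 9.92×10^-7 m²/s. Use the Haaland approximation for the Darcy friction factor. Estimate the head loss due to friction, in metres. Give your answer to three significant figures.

V = 4Q/(πD²) = 4·0.134/(π·0.428²) = 0.9314 m/s
Re = VD/ν = 0.9314·0.428/9.92×10^-7 = 4.02×10^5 → turbulent
ε/D = 0.0014/428 = 3.27×10^-6
Haaland: f = 0.01362
h_f = f(L/D)V²/(2g) = 0.01362·(2330/0.428)·0.9314²/(2·9.81) = 3.278 m

h_f ≈ 3.28 m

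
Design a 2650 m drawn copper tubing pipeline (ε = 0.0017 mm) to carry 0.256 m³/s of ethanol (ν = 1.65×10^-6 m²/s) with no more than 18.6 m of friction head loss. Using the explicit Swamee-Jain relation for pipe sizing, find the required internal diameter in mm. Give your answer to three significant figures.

Swamee-Jain (Type III): D = 0.66·[ε^1.25·(LQ²/(gh_f))^4.75 + ν·Q^9.4·(L/(gh_f))^5.2]^0.04
LQ²/(gh_f) = 0.9518; L/(gh_f) = 14.52
Term 1 = ε^1.25·(…)^4.75 = 4.85×10^-8; Term 2 = ν·Q^9.4·(…)^5.2 = 4.99×10^-6
D = 0.66·(4.85×10^-8 + 4.99×10^-6)^0.04 = 0.4052 m = 405 mm
Check: V = 1.99 m/s, Re = 4.88×10^5, f = 0.01322, h_f = 17.4 m ≈ 18.6 m ✓

D ≈ 405 mm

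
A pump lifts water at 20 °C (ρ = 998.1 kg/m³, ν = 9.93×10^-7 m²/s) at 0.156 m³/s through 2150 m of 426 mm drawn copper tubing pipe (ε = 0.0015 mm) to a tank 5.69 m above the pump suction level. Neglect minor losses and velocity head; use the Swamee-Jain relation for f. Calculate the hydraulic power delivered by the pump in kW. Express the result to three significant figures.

P_hyd ≈ 14.9 kW

V = 4Q/(πD²) = 1.094 m/s; Re = 4.70×10^5; ε/D = 3.52×10^-6; f = 0.01329
h_f = f(L/D)V²/2g = 4.097 m
Total head H = z + h_f = 5.69 + 4.097 = 9.787 m
P_hyd = ρgQH = 998.1·9.81·0.156·9.787 = 14.95 kW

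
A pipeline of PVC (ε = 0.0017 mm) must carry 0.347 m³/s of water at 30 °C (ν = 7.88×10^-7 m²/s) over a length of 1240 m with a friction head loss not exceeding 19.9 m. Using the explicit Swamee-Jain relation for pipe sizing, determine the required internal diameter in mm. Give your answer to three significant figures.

D ≈ 372 mm

Swamee-Jain (Type III): D = 0.66·[ε^1.25·(LQ²/(gh_f))^4.75 + ν·Q^9.4·(L/(gh_f))^5.2]^0.04
LQ²/(gh_f) = 0.7648; L/(gh_f) = 6.352
Term 1 = ε^1.25·(…)^4.75 = 1.72×10^-8; Term 2 = ν·Q^9.4·(…)^5.2 = 5.63×10^-7
D = 0.66·(1.72×10^-8 + 5.63×10^-7)^0.04 = 0.3716 m = 372 mm
Check: V = 3.20 m/s, Re = 1.51×10^6, f = 0.01099, h_f = 19.1 m ≈ 19.9 m ✓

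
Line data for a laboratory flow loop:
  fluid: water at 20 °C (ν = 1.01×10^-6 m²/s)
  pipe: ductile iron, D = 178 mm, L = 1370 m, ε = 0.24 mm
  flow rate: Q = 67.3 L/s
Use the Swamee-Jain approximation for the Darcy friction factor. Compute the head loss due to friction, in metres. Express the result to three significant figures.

V = 4Q/(πD²) = 4·0.0673/(π·0.178²) = 2.704 m/s
Re = VD/ν = 2.704·0.178/1.01×10^-6 = 4.77×10^5 → turbulent
ε/D = 0.24/178 = 0.00135
Swamee-Jain: f = 0.02178
h_f = f(L/D)V²/(2g) = 0.02178·(1370/0.178)·2.704²/(2·9.81) = 62.48 m

h_f ≈ 62.5 m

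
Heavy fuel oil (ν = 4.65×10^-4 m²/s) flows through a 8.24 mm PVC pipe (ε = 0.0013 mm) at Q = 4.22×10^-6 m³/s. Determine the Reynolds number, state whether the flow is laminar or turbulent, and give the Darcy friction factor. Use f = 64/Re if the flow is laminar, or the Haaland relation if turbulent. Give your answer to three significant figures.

Re ≈ 1.40; laminar; f = 64/Re ≈ 45.6

V = 4Q/(πD²) = 0.07913 m/s
Re = VD/ν = 0.07913·0.00824/4.65×10^-4 = 1.40
Re < 2300 → laminar → f = 64/Re = 45.64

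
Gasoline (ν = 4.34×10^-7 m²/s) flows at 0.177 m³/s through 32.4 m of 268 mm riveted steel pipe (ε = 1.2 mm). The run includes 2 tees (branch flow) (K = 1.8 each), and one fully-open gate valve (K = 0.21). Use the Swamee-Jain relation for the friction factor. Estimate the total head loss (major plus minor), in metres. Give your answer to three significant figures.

H_L ≈ 3.70 m

V = 4Q/(πD²) = 3.138 m/s; V²/2g = 0.5018 m
Re = 1.94×10^6, ε/D = 0.00448 → f = 0.02947 (Swamee-Jain)
Major: h_f = f(L/D)·V²/2g = 0.02947·120.9·0.5018 = 1.788 m
Minor: ΣK = 3.81; h_m = ΣK·V²/2g = 1.912 m
Total H_L = 1.788 + 1.912 = 3.700 m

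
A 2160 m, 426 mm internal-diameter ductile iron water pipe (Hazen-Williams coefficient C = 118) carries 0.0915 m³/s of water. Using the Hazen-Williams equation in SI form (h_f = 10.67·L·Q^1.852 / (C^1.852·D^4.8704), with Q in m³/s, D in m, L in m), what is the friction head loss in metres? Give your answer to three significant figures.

h_f ≈ 2.55 m

h_f = 10.67·2160·0.0915^1.852 / (118^1.852·0.426^4.8704) = 2.553 m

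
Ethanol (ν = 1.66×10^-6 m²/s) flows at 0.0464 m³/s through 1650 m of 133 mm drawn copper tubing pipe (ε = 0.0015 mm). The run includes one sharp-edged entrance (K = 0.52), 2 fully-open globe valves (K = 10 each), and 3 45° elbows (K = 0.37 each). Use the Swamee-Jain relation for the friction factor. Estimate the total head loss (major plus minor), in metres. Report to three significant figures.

H_L ≈ 117 m

V = 4Q/(πD²) = 3.340 m/s; V²/2g = 0.5685 m
Re = 2.68×10^5, ε/D = 1.13×10^-5 → f = 0.01481 (Swamee-Jain)
Major: h_f = f(L/D)·V²/2g = 0.01481·12406·0.5685 = 104.5 m
Minor: ΣK = 21.6; h_m = ΣK·V²/2g = 12.30 m
Total H_L = 104.5 + 12.30 = 116.8 m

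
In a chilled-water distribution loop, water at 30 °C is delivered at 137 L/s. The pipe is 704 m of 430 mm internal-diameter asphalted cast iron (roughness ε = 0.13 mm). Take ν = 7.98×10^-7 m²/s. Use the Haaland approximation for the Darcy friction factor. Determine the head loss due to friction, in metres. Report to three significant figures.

V = 4Q/(πD²) = 4·0.137/(π·0.430²) = 0.9434 m/s
Re = VD/ν = 0.9434·0.430/7.98×10^-7 = 5.08×10^5 → turbulent
ε/D = 0.13/430 = 3.02×10^-4
Haaland: f = 0.01616
h_f = f(L/D)V²/(2g) = 0.01616·(704/0.430)·0.9434²/(2·9.81) = 1.200 m

h_f ≈ 1.20 m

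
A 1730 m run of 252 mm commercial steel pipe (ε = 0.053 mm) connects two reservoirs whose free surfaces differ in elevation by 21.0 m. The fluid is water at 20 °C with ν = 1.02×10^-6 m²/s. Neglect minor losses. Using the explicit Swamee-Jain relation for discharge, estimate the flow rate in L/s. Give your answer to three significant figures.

Swamee-Jain (Type II): Q = -0.965·√(gD⁵h_f/L)·ln[ε/(3.7D) + √(3.17ν²L/(gD³h_f))]
√(gD⁵h_f/L) = √(9.81·0.252⁵·21.0/1730) = 0.01100
ε/(3.7D) = 5.68×10^-5; √(3.17ν²L/(gD³h_f)) = 4.16×10^-5
Q = -0.965·0.01100·ln(9.844×10^-5) = 0.09794 m³/s
Check: V = 1.96 m/s, Re = 4.85×10^5, f = 0.01565, h_f = 21.1 m ≈ 21.0 m ✓

Q ≈ 97.9 L/s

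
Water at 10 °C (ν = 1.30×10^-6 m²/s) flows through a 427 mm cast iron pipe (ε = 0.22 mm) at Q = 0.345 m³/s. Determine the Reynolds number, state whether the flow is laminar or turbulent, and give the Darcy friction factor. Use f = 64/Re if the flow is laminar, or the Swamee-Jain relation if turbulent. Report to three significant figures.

V = 4Q/(πD²) = 2.409 m/s
Re = VD/ν = 2.409·0.427/1.30×10^-6 = 7.91×10^5
Re > 4000 → turbulent; ε/D = 5.15×10^-4
Swamee-Jain: f = 0.01753

Re ≈ 7.91×10^5; turbulent; f ≈ 0.0175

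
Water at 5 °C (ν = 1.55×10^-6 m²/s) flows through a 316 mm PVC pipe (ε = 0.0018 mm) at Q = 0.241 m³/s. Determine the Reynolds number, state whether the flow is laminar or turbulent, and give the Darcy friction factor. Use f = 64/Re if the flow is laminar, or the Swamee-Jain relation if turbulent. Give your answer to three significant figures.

Re ≈ 6.26×10^5; turbulent; f ≈ 0.0127

V = 4Q/(πD²) = 3.073 m/s
Re = VD/ν = 3.073·0.316/1.55×10^-6 = 6.26×10^5
Re > 4000 → turbulent; ε/D = 5.70×10^-6
Swamee-Jain: f = 0.01268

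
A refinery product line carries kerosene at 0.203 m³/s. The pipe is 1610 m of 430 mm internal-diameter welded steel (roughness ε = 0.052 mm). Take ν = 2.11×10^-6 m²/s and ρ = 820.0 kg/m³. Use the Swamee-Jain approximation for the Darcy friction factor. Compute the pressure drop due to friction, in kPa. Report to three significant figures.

Δp ≈ 47.2 kPa

V = 4Q/(πD²) = 4·0.203/(π·0.430²) = 1.398 m/s
Re = VD/ν = 1.398·0.430/2.11×10^-6 = 2.85×10^5 → turbulent
ε/D = 0.052/430 = 1.21×10^-4
Swamee-Jain: f = 0.01574
h_f = f(L/D)V²/(2g) = 0.01574·(1610/0.430)·1.398²/(2·9.81) = 5.870 m
Δp = ρg·h_f = 820.0·9.81·5.870 = 47.22 kPa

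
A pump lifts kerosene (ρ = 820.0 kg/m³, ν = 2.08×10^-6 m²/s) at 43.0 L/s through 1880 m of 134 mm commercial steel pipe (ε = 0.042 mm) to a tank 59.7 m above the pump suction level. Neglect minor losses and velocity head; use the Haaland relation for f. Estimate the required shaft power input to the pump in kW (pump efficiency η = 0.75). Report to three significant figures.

V = 4Q/(πD²) = 3.049 m/s; Re = 1.96×10^5; ε/D = 3.13×10^-4; f = 0.01762
h_f = f(L/D)V²/2g = 117.2 m
Total head H = z + h_f = 59.7 + 117.2 = 176.9 m
P_hyd = ρgQH = 820.0·9.81·0.0430·176.9 = 61.18 kW
P_shaft = P_hyd/η = 61.18/0.75 = 81.57 kW

P_shaft ≈ 81.6 kW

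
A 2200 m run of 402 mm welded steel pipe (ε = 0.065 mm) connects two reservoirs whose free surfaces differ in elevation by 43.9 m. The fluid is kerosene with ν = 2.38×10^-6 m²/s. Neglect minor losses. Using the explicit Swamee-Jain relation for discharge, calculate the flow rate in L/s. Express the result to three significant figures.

Swamee-Jain (Type II): Q = -0.965·√(gD⁵h_f/L)·ln[ε/(3.7D) + √(3.17ν²L/(gD³h_f))]
√(gD⁵h_f/L) = √(9.81·0.402⁵·43.9/2200) = 0.04533
ε/(3.7D) = 4.37×10^-5; √(3.17ν²L/(gD³h_f)) = 3.76×10^-5
Q = -0.965·0.04533·ln(8.128×10^-5) = 0.4120 m³/s
Check: V = 3.25 m/s, Re = 5.48×10^5, f = 0.01501, h_f = 44.1 m ≈ 43.9 m ✓

Q ≈ 412 L/s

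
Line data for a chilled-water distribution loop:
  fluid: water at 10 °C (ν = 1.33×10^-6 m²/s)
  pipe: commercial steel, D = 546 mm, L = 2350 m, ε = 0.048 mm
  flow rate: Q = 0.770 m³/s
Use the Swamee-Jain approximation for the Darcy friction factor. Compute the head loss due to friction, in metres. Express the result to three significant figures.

V = 4Q/(πD²) = 4·0.770/(π·0.546²) = 3.289 m/s
Re = VD/ν = 3.289·0.546/1.33×10^-6 = 1.35×10^6 → turbulent
ε/D = 0.048/546 = 8.79×10^-5
Swamee-Jain: f = 0.01300
h_f = f(L/D)V²/(2g) = 0.01300·(2350/0.546)·3.289²/(2·9.81) = 30.85 m

h_f ≈ 30.8 m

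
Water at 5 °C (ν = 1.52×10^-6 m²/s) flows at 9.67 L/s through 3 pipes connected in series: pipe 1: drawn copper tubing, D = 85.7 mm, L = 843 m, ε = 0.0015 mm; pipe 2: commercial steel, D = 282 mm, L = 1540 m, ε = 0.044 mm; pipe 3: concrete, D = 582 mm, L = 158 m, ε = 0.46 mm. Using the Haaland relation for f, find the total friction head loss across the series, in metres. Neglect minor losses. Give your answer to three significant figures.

Pipe 1: V = 1.676 m/s, Re = 9.45×10^4, ε/D = 1.75×10^-5, f = 0.01810, h_1 = f(L/D)V²/2g = 25.50 m
Pipe 2: V = 0.1548 m/s, Re = 2.87×10^4, ε/D = 1.56×10^-4, f = 0.02388, h_2 = f(L/D)V²/2g = 0.1593 m
Pipe 3: V = 0.03635 m/s, Re = 1.39×10^4, ε/D = 7.90×10^-4, f = 0.02946, h_3 = f(L/D)V²/2g = 5.387×10^-4 m
Series → Q common, losses add: H = Σh = 25.66 m

H ≈ 25.7 m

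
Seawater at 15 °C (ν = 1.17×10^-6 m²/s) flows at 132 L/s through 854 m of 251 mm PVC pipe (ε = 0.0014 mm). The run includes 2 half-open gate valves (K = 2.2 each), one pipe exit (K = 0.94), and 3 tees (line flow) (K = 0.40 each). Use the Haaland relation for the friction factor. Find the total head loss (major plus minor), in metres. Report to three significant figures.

V = 4Q/(πD²) = 2.668 m/s; V²/2g = 0.3627 m
Re = 5.72×10^5, ε/D = 5.58×10^-6 → f = 0.01282 (Haaland)
Major: h_f = f(L/D)·V²/2g = 0.01282·3402·0.3627 = 15.82 m
Minor: ΣK = 6.54; h_m = ΣK·V²/2g = 2.372 m
Total H_L = 15.82 + 2.372 = 18.19 m

H_L ≈ 18.2 m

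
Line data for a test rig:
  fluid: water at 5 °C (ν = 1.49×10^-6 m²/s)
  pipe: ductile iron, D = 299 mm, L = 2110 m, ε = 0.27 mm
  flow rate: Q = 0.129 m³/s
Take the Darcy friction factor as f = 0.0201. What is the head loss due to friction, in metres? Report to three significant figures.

h_f ≈ 24.4 m

V = 4Q/(πD²) = 4·0.129/(π·0.299²) = 1.837 m/s
h_f = f(L/D)V²/(2g) = 0.02010·(2110/0.299)·1.837²/(2·9.81) = 24.40 m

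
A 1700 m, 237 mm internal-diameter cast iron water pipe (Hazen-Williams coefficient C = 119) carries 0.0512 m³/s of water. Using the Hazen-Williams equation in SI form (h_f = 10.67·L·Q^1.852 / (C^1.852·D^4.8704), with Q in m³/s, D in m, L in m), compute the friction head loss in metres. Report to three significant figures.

h_f ≈ 11.7 m

h_f = 10.67·1700·0.0512^1.852 / (119^1.852·0.237^4.8704) = 11.74 m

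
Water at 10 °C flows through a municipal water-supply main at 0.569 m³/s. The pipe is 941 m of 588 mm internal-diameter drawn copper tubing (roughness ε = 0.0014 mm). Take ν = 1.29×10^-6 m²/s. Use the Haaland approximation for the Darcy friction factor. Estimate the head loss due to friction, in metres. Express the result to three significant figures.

V = 4Q/(πD²) = 4·0.569/(π·0.588²) = 2.095 m/s
Re = VD/ν = 2.095·0.588/1.29×10^-6 = 9.55×10^5 → turbulent
ε/D = 0.0014/588 = 2.38×10^-6
Haaland: f = 0.01171
h_f = f(L/D)V²/(2g) = 0.01171·(941/0.588)·2.095²/(2·9.81) = 4.195 m

h_f ≈ 4.19 m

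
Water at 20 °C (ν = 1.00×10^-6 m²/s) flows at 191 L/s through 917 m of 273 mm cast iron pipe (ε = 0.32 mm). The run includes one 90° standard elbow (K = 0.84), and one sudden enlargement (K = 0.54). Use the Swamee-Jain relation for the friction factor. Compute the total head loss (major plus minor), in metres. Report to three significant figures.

V = 4Q/(πD²) = 3.263 m/s; V²/2g = 0.5427 m
Re = 8.91×10^5, ε/D = 0.00117 → f = 0.02081 (Swamee-Jain)
Major: h_f = f(L/D)·V²/2g = 0.02081·3359·0.5427 = 37.94 m
Minor: ΣK = 1.38; h_m = ΣK·V²/2g = 0.7489 m
Total H_L = 37.94 + 0.7489 = 38.69 m

H_L ≈ 38.7 m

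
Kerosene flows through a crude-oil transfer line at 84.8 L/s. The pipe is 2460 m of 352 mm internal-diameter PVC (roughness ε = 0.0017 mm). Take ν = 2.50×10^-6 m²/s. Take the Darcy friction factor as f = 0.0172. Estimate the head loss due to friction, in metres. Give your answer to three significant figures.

V = 4Q/(πD²) = 4·0.0848/(π·0.352²) = 0.8714 m/s
h_f = f(L/D)V²/(2g) = 0.01720·(2460/0.352)·0.8714²/(2·9.81) = 4.652 m

h_f ≈ 4.65 m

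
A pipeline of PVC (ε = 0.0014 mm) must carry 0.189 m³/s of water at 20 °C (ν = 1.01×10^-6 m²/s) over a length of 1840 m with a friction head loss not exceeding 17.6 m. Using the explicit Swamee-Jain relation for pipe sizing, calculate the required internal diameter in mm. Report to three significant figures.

D ≈ 332 mm

Swamee-Jain (Type III): D = 0.66·[ε^1.25·(LQ²/(gh_f))^4.75 + ν·Q^9.4·(L/(gh_f))^5.2]^0.04
LQ²/(gh_f) = 0.3807; L/(gh_f) = 10.66
Term 1 = ε^1.25·(…)^4.75 = 4.90×10^-10; Term 2 = ν·Q^9.4·(…)^5.2 = 3.52×10^-8
D = 0.66·(4.90×10^-10 + 3.52×10^-8)^0.04 = 0.3324 m = 332 mm
Check: V = 2.18 m/s, Re = 7.17×10^5, f = 0.01237, h_f = 16.6 m ≈ 17.6 m ✓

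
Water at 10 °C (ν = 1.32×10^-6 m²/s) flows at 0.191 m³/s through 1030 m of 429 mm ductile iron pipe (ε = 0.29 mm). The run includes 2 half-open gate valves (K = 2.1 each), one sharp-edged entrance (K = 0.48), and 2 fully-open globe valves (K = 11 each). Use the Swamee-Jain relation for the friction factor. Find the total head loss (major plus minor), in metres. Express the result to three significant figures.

H_L ≈ 6.42 m

V = 4Q/(πD²) = 1.321 m/s; V²/2g = 0.08899 m
Re = 4.29×10^5, ε/D = 6.76×10^-4 → f = 0.01892 (Swamee-Jain)
Major: h_f = f(L/D)·V²/2g = 0.01892·2401·0.08899 = 4.042 m
Minor: ΣK = 26.7; h_m = ΣK·V²/2g = 2.374 m
Total H_L = 4.042 + 2.374 = 6.416 m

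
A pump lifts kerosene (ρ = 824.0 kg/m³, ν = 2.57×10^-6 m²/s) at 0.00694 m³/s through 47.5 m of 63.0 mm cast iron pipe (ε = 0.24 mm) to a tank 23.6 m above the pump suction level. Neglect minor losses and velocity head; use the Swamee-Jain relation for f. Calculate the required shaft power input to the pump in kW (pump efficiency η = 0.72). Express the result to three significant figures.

P_shaft ≈ 2.29 kW

V = 4Q/(πD²) = 2.226 m/s; Re = 5.46×10^4; ε/D = 0.00381; f = 0.03031
h_f = f(L/D)V²/2g = 5.773 m
Total head H = z + h_f = 23.6 + 5.773 = 29.37 m
P_hyd = ρgQH = 824.0·9.81·0.00694·29.37 = 1.648 kW
P_shaft = P_hyd/η = 1.648/0.72 = 2.289 kW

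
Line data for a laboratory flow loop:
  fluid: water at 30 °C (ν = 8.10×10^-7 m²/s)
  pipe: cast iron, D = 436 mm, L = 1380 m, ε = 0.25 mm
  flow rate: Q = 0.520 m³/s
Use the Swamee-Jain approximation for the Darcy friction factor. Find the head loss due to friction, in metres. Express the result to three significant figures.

V = 4Q/(πD²) = 4·0.520/(π·0.436²) = 3.483 m/s
Re = VD/ν = 3.483·0.436/8.10×10^-7 = 1.87×10^6 → turbulent
ε/D = 0.25/436 = 5.73×10^-4
Swamee-Jain: f = 0.01754
h_f = f(L/D)V²/(2g) = 0.01754·(1380/0.436)·3.483²/(2·9.81) = 34.33 m

h_f ≈ 34.3 m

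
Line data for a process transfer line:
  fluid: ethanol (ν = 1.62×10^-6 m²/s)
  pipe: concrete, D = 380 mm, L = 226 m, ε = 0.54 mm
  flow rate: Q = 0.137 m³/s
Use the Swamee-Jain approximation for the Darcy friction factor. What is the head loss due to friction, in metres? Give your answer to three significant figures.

V = 4Q/(πD²) = 4·0.137/(π·0.380²) = 1.208 m/s
Re = VD/ν = 1.208·0.380/1.62×10^-6 = 2.83×10^5 → turbulent
ε/D = 0.54/380 = 0.00142
Swamee-Jain: f = 0.02239
h_f = f(L/D)V²/(2g) = 0.02239·(226/0.380)·1.208²/(2·9.81) = 0.9902 m

h_f ≈ 0.990 m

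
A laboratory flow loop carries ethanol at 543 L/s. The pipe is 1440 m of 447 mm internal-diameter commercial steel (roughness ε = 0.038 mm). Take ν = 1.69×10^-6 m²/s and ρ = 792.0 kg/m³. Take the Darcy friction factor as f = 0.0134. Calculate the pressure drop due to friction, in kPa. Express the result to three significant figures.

Δp ≈ 205 kPa

V = 4Q/(πD²) = 4·0.543/(π·0.447²) = 3.460 m/s
h_f = f(L/D)V²/(2g) = 0.01340·(1440/0.447)·3.460²/(2·9.81) = 26.34 m
Δp = ρg·h_f = 792.0·9.81·26.34 = 204.7 kPa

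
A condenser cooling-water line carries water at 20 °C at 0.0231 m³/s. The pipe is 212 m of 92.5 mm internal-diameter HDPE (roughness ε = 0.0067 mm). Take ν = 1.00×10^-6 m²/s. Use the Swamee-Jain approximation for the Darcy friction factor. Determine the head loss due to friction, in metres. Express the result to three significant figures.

h_f ≈ 20.8 m

V = 4Q/(πD²) = 4·0.0231/(π·0.0925²) = 3.437 m/s
Re = VD/ν = 3.437·0.0925/1.00×10^-6 = 3.18×10^5 → turbulent
ε/D = 0.0067/92.5 = 7.24×10^-5
Swamee-Jain: f = 0.01504
h_f = f(L/D)V²/(2g) = 0.01504·(212/0.0925)·3.437²/(2·9.81) = 20.76 m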